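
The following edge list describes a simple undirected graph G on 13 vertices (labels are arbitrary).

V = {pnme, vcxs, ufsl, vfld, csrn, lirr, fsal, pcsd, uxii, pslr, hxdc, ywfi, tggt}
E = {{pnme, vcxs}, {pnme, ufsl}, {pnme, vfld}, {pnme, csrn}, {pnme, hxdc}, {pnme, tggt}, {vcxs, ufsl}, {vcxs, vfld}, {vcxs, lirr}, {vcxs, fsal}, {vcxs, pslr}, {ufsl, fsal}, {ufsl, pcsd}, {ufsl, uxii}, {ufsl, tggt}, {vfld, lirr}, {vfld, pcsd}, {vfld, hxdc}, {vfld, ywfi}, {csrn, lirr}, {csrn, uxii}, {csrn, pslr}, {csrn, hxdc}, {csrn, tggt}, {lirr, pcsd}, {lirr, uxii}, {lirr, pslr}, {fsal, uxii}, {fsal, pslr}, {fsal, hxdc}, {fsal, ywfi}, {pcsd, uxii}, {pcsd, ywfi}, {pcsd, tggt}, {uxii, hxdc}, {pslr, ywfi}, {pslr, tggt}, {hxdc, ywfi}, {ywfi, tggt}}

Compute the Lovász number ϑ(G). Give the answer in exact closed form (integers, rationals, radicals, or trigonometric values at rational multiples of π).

sqrt(13)

Vertex vfld has 6 neighbors: pnme, vcxs, lirr, pcsd, hxdc, ywfi.
N(lirr) = {vcxs, vfld, csrn, pcsd, uxii, pslr}, |N(lirr)| = 6.
N(csrn) = {pnme, lirr, uxii, pslr, hxdc, tggt}, |N(csrn)| = 6.
N(pnme) = {vcxs, ufsl, vfld, csrn, hxdc, tggt}, |N(pnme)| = 6.
G on 13 vertices is 6-regular; Paley(13): SR with (k,λ,μ)=(6,2,3).
Distinct eigenvalues (to 3 d.p.): [6.0, 1.303, -2.303].
Lovász (edge-transitive): ϑ = −13·(-sqrt(13)/2 - 1/2)/((6)−(-sqrt(13)/2 - 1/2)) = sqrt(13).
Numerically 3.6055513.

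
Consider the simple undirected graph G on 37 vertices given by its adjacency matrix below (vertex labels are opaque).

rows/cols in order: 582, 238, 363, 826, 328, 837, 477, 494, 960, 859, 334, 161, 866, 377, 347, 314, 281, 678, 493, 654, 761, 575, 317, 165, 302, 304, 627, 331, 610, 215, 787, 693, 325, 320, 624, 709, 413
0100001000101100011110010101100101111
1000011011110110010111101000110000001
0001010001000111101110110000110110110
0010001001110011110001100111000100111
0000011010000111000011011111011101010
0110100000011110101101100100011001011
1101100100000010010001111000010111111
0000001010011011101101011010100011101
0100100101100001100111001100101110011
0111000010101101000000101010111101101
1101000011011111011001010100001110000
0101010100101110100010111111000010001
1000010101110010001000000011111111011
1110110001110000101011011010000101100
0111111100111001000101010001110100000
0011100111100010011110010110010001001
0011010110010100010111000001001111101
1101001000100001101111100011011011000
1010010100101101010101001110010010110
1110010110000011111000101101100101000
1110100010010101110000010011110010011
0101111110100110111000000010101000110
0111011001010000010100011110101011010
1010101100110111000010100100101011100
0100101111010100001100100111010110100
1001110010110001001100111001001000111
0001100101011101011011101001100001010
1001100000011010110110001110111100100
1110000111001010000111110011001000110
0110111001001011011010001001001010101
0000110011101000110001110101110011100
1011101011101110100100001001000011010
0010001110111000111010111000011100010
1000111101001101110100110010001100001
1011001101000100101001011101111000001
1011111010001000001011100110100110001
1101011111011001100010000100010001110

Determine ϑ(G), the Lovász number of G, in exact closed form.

deg(325) = 18; N(325) = {363, 477, 494, 960, 334, 161, 866, 281, 678, 493, 761, 317, 165, 302, 215, 787, 693, 709}.
N(161) = {238, 826, 837, 494, 334, 866, 377, 347, 281, 761, 317, 165, 302, 304, 627, 331, 325, 413}, |N(161)| = 18.
Vertex 238 has 18 neighbors: 582, 837, 477, 960, 859, 334, 161, 377, 347, 678, 654, 761, 575, 317, 302, 610, 215, 413.
Vertex 693 has 18 neighbors: 582, 363, 826, 328, 477, 960, 859, 334, 866, 377, 347, 281, 654, 302, 331, 325, 320, 709.
deg(v) = 18 for all v (|V|=37); Paley(37): SR with (k,λ,μ)=(18,8,9).
A has 3 distinct eigenvalues ≈ [18.0, 2.54138, -3.54138].
λ_max=18, λ_min=-sqrt(37)/2 - 1/2; ϑ = −37·λ_min/(λ_max−λ_min) = sqrt(37).
Numerically 6.082763.

sqrt(37)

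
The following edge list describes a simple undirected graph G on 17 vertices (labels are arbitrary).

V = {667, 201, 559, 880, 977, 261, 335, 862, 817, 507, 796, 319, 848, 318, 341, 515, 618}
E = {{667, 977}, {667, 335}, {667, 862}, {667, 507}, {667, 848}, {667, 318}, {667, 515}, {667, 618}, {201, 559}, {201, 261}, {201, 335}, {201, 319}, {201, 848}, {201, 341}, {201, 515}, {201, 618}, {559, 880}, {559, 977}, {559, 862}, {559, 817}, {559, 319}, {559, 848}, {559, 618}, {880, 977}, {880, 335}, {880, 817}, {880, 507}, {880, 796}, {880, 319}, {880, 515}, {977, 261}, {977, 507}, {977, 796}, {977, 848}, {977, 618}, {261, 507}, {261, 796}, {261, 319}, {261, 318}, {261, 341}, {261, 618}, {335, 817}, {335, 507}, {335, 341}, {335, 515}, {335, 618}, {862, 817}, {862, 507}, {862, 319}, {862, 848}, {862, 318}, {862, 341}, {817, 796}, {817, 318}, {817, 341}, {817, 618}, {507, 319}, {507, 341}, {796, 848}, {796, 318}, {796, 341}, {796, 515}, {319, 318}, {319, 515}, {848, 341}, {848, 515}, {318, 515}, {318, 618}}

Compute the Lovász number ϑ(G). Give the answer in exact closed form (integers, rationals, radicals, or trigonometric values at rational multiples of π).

sqrt(17)

deg(618) = 8; N(618) = {667, 201, 559, 977, 261, 335, 817, 318}.
Vertex 318 has 8 neighbors: 667, 261, 862, 817, 796, 319, 515, 618.
Vertex 341 has 8 neighbors: 201, 261, 335, 862, 817, 507, 796, 848.
N(261) = {201, 977, 507, 796, 319, 318, 341, 618}, |N(261)| = 8.
Every vertex has degree 8 (N=17); strongly regular (17,8,3,4).
Distinct eigenvalues (to 3 d.p.): [8.0, 1.562, -2.562].
ϑ = −N·λ_min/(λ_max−λ_min) = −17·(-sqrt(17)/2 - 1/2)/(8−(-sqrt(17)/2 - 1/2)) = sqrt(17).
Numerically 4.1231056.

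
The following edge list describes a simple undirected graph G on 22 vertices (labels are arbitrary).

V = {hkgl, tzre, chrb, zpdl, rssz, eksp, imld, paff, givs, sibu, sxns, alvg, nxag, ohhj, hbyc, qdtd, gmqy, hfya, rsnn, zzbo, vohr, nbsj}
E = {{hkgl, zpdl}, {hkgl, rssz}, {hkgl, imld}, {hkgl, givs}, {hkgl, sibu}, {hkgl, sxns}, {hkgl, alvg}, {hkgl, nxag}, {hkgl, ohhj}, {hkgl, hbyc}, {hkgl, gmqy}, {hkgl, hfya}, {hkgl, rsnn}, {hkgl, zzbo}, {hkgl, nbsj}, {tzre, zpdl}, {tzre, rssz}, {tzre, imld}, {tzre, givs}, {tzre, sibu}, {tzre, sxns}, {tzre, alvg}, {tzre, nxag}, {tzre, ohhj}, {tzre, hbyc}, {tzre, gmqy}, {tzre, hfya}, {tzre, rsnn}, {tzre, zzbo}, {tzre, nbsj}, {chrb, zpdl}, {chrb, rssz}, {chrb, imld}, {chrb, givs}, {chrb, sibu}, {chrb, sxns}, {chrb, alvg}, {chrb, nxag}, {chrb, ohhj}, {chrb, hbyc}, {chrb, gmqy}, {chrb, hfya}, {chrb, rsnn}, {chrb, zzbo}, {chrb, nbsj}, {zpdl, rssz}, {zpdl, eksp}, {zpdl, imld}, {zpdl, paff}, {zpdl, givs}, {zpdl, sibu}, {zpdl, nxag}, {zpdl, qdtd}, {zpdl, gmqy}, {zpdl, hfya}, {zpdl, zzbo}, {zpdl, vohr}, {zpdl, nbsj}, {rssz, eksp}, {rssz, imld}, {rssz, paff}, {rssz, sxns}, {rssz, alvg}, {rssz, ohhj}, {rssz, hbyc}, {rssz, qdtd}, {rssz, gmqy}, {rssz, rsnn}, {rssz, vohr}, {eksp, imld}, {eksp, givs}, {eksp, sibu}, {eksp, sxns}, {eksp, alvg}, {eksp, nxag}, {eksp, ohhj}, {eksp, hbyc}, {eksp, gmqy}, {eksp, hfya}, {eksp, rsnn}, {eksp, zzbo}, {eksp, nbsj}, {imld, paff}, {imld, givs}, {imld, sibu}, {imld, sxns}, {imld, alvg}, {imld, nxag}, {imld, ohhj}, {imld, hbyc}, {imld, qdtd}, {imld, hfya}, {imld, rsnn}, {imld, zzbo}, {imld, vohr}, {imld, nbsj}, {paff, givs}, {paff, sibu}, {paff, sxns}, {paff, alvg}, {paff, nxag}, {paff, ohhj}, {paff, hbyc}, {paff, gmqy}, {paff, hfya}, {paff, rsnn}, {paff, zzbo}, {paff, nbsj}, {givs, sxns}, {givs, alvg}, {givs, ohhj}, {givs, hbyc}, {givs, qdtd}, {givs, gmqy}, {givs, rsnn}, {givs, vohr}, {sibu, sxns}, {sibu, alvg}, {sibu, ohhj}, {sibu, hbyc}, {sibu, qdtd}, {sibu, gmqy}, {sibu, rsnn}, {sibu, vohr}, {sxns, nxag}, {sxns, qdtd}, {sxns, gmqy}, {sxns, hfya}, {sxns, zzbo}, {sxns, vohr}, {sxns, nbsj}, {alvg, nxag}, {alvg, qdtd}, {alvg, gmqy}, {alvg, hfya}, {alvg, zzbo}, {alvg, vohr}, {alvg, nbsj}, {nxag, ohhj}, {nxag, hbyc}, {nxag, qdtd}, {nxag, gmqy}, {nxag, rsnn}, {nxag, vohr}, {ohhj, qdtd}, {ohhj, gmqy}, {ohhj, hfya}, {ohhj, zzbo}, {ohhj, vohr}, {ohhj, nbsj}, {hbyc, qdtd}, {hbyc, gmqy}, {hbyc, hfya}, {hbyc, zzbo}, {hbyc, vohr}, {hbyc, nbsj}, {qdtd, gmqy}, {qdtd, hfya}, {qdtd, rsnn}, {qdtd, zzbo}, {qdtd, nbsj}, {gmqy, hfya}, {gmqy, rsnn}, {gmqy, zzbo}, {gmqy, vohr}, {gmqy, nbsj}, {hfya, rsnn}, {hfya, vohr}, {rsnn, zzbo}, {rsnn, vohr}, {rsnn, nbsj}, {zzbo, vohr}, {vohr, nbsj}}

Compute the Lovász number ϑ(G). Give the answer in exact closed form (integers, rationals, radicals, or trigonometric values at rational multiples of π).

N(hkgl) = {zpdl, rssz, imld, givs, sibu, sxns, alvg, nxag, ohhj, hbyc, gmqy, hfya, rsnn, zzbo, nbsj}, |N(hkgl)| = 15.
Vertex givs has 15 neighbors: hkgl, tzre, chrb, zpdl, eksp, imld, paff, sxns, alvg, ohhj, hbyc, qdtd, gmqy, rsnn, vohr.
Vertex zpdl has 16 neighbors: hkgl, tzre, chrb, rssz, eksp, imld, paff, givs, sibu, nxag, qdtd, gmqy, hfya, zzbo, vohr, nbsj.
N(rsnn) = {hkgl, tzre, chrb, rssz, eksp, imld, paff, givs, sibu, nxag, qdtd, gmqy, hfya, zzbo, vohr, nbsj}, |N(rsnn)| = 16.
K_{7,7,6,2} (perfect); ϑ(G) = α(G) = max{7,7,6,2} = 7.
ϑ(G) ≈ 7.000000.
Sandwich: α(G)=7 ≤ ϑ(G)=7 ≤ χ(Ḡ)=7 (collapsed).

7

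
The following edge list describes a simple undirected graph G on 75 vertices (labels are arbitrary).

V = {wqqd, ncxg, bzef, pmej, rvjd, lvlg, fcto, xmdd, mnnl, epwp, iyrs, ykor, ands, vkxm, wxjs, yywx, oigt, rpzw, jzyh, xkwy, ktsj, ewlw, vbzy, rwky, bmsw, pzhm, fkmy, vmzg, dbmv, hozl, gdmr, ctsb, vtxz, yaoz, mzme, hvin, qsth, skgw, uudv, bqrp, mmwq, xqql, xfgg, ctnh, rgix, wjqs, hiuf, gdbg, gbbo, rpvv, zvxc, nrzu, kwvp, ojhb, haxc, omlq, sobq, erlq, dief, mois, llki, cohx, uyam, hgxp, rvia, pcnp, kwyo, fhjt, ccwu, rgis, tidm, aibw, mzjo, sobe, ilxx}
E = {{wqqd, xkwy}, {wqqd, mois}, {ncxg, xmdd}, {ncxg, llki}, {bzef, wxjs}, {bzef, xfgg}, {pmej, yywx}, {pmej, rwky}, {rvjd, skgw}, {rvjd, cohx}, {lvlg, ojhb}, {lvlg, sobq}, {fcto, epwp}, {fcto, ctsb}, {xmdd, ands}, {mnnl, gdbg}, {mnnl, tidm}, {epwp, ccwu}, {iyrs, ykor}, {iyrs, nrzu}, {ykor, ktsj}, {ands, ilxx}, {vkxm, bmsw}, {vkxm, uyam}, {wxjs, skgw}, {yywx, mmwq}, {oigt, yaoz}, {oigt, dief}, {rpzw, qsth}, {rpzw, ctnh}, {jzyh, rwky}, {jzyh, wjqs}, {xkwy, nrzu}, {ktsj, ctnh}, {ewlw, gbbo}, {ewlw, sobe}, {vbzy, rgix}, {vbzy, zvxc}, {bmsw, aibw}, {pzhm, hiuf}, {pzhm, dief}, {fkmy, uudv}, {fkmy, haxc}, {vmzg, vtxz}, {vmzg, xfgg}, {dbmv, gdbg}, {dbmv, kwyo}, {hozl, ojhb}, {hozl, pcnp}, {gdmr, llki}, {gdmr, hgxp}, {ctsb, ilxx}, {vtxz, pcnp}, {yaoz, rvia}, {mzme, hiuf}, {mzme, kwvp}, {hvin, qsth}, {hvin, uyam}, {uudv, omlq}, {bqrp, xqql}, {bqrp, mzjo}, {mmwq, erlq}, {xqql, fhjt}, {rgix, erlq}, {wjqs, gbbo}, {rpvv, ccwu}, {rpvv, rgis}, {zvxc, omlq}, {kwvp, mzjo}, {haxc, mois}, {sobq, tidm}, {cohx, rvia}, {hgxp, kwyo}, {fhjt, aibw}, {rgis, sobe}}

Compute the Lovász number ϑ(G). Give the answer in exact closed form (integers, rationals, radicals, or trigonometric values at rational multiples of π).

N(ewlw) = {gbbo, sobe}, |N(ewlw)| = 2.
deg(gdmr) = 2; N(gdmr) = {llki, hgxp}.
Vertex gdbg has 2 neighbors: mnnl, dbmv.
N(ykor) = {iyrs, ktsj}, |N(ykor)| = 2.
2-regular, N=75; this is C_{75}, the 75-cycle.
spec(A) ≈ [2.0, 1.992986, 1.971992, 1.937166, 1.888753, 1.827091, 1.752613, 1.665842, 1.567387, 1.457937, 1.338261, 1.209198, 1.071654, 0.926592, 0.775031, 0.618034, 0.456702, 0.292166, 0.125581, -0.041885, -0.209057, -0.374763, -0.53784, -0.697144, -0.851559, -1.0, -1.141427, -1.274848, -1.399327, -1.51399, -1.618034, -1.710729, -1.791424, -1.859553, -1.914639, -1.956295, -1.984229, -1.998246] (distinct, 6 d.p.).
λ_max=2, λ_min=-2*cos(pi/75); ϑ = −75·λ_min/(λ_max−λ_min) = 75*cos(pi/75)/(cos(pi/75) + 1).
ϑ(G) ≈ 37.48354585.
α=37, χ(Ḡ)=38; ϑ=75*cos(pi/75)/(cos(pi/75) + 1) lies between (both strict).

75*cos(pi/75)/(cos(pi/75) + 1)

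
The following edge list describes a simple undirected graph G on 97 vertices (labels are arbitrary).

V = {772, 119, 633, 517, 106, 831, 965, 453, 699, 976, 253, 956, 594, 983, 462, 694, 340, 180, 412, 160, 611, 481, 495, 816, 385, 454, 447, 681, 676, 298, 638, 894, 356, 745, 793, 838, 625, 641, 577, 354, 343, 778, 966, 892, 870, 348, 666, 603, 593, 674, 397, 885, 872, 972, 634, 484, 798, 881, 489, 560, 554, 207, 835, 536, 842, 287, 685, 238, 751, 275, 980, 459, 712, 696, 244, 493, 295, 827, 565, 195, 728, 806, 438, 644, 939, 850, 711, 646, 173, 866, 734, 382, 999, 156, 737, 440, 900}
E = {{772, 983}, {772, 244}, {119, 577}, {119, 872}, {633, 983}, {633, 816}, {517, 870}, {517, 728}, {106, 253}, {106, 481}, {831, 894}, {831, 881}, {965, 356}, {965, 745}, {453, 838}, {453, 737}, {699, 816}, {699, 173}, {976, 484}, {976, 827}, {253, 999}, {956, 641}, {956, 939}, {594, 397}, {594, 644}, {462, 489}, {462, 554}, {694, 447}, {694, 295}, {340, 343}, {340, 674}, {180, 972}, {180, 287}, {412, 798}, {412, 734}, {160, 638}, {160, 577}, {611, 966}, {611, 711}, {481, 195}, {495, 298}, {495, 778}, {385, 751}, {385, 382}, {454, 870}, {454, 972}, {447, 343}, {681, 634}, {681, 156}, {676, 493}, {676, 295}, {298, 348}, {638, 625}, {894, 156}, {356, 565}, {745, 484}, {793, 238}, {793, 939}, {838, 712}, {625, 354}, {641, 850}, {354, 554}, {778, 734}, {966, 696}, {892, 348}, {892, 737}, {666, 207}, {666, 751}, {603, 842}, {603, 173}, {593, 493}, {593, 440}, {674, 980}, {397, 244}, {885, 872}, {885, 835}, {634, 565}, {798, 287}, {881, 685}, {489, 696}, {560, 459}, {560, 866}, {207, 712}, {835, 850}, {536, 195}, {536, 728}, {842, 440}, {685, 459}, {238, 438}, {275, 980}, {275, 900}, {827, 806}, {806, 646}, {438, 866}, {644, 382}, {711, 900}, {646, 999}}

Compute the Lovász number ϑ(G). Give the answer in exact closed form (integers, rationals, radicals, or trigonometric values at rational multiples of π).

N(634) = {681, 565}, |N(634)| = 2.
N(447) = {694, 343}, |N(447)| = 2.
deg(870) = 2; N(870) = {517, 454}.
Vertex 983 has 2 neighbors: 772, 633.
2-regular, N=97; the odd cycle C_{97}.
spec(A) ≈ [2.0, 1.9958, 1.9832, 1.9624, 1.9332, 1.896, 1.8508, 1.7979, 1.7374, 1.6697, 1.5949, 1.5134, 1.4256, 1.3318, 1.2325, 1.1279, 1.0186, 0.9051, 0.7878, 0.6671, 0.5437, 0.4179, 0.2905, 0.1618, 0.0324, -0.0971, -0.2262, -0.3544, -0.481, -0.6057, -0.7278, -0.8469, -0.9624, -1.0738, -1.1808, -1.2828, -1.3794, -1.4703, -1.555, -1.6331, -1.7044, -1.7686, -1.8253, -1.8744, -1.9156, -1.9488, -1.9738, -1.9906, -1.999] (distinct, 4 d.p.).
ϑ = −N·λ_min/(λ_max−λ_min) = −97·(-2*cos(pi/97))/(2−(-2*cos(pi/97))) = 97*cos(pi/97)/(cos(pi/97) + 1).
Numerically 48.48728.
48 ≤ 97*cos(pi/97)/(cos(pi/97) + 1) ≤ 49: both strict.

97*cos(pi/97)/(cos(pi/97) + 1)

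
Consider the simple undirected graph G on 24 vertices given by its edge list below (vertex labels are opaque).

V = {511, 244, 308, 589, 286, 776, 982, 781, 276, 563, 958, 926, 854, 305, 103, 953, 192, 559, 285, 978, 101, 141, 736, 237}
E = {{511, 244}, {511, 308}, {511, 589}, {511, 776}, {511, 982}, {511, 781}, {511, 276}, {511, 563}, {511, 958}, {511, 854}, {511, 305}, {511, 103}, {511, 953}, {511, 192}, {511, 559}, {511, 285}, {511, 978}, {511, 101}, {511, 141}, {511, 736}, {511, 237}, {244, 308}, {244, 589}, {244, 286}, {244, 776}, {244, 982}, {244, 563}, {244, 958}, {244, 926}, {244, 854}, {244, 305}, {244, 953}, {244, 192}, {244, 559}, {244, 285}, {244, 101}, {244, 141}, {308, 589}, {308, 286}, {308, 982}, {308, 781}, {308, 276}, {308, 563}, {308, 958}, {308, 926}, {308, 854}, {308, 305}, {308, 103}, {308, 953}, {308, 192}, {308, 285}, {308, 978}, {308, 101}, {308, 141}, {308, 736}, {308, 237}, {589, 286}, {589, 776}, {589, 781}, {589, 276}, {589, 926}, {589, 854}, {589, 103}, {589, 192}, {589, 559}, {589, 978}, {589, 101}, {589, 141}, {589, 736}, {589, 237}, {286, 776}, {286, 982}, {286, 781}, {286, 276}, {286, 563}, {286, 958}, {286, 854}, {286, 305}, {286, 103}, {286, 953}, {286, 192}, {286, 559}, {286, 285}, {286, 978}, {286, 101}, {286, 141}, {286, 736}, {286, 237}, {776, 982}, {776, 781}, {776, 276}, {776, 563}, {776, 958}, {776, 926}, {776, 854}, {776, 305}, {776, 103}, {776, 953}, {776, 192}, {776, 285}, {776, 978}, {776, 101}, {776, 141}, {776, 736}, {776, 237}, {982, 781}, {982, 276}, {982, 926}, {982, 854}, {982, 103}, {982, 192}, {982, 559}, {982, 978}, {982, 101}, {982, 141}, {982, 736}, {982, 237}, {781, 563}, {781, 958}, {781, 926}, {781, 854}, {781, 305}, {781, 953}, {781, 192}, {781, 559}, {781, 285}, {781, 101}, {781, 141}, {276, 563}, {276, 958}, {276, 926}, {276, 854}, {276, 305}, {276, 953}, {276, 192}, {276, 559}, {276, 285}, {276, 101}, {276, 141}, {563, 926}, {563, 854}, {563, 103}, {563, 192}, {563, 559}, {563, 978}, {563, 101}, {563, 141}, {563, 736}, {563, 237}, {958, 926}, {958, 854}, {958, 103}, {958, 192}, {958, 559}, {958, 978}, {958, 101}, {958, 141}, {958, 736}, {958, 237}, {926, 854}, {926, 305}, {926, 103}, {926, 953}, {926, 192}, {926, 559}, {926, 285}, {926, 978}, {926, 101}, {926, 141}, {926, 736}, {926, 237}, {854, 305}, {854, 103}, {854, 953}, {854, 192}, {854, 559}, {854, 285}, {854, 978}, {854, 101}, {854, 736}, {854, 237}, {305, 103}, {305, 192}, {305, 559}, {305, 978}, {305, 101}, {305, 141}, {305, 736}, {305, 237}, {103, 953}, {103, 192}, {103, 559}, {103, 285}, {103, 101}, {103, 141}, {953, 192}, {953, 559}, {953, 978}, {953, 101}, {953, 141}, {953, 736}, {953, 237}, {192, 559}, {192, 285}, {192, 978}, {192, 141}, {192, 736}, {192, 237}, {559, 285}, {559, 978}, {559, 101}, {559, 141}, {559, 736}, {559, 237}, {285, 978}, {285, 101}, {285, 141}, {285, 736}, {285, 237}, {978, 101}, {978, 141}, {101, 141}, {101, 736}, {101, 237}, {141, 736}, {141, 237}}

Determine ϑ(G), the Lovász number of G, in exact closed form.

Vertex 982 has 17 neighbors: 511, 244, 308, 286, 776, 781, 276, 926, 854, 103, 192, 559, 978, 101, 141, 736, 237.
deg(286) = 21; N(286) = {244, 308, 589, 776, 982, 781, 276, 563, 958, 854, 305, 103, 953, 192, 559, 285, 978, 101, 141, 736, 237}.
deg(958) = 17; N(958) = {511, 244, 308, 286, 776, 781, 276, 926, 854, 103, 192, 559, 978, 101, 141, 736, 237}.
N(926) = {244, 308, 589, 776, 982, 781, 276, 563, 958, 854, 305, 103, 953, 192, 559, 285, 978, 101, 141, 736, 237}, |N(926)| = 21.
Complete multipartite on [7, 7, 3, 3, 2, 2]: sandwich collapses at ϑ=7.
= 7.000000000… (decimal).
Lovász sandwich 7 ≤ 7 ≤ 7: collapsed.

7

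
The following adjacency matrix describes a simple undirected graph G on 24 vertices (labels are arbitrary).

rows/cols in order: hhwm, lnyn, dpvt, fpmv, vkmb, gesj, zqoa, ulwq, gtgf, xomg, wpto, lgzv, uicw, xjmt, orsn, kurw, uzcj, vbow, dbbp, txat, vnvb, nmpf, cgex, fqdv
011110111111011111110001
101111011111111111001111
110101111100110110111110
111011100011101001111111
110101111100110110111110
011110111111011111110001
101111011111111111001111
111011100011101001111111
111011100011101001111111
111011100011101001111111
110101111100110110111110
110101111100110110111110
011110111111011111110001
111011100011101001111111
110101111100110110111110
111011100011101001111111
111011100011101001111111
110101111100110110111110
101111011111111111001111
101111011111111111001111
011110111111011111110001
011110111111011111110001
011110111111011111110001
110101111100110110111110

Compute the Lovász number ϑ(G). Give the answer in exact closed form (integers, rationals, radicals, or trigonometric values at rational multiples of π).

7

N(dpvt) = {hhwm, lnyn, fpmv, gesj, zqoa, ulwq, gtgf, xomg, uicw, xjmt, kurw, uzcj, dbbp, txat, vnvb, nmpf, cgex}, |N(dpvt)| = 17.
N(uicw) = {lnyn, dpvt, fpmv, vkmb, zqoa, ulwq, gtgf, xomg, wpto, lgzv, xjmt, orsn, kurw, uzcj, vbow, dbbp, txat, fqdv}, |N(uicw)| = 18.
deg(zqoa) = 20; N(zqoa) = {hhwm, dpvt, fpmv, vkmb, gesj, ulwq, gtgf, xomg, wpto, lgzv, uicw, xjmt, orsn, kurw, uzcj, vbow, vnvb, nmpf, cgex, fqdv}.
deg(fpmv) = 17; N(fpmv) = {hhwm, lnyn, dpvt, vkmb, gesj, zqoa, wpto, lgzv, uicw, orsn, vbow, dbbp, txat, vnvb, nmpf, cgex, fqdv}.
4 parts of sizes [7, 7, 6, 4]; α(G) = 7 = ϑ (perfect).
= 7.00000000… (decimal).
7 ≤ 7 ≤ 7: collapsed.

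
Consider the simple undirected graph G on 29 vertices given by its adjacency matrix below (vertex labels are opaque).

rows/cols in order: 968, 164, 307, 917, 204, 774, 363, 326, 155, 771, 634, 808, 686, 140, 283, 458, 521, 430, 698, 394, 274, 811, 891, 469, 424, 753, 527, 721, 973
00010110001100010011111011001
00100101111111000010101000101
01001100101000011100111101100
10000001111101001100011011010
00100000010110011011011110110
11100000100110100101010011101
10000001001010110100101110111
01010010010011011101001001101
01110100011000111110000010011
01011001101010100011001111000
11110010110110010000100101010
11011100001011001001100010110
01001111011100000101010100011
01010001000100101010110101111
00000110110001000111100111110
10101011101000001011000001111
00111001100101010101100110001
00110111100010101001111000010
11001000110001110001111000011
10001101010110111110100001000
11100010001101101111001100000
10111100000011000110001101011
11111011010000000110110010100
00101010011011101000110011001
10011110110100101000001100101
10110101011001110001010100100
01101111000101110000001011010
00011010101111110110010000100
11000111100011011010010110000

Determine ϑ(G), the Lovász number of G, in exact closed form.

sqrt(29)

Vertex 283 has 14 neighbors: 774, 363, 155, 771, 140, 430, 698, 394, 274, 469, 424, 753, 527, 721.
N(721) = {917, 204, 363, 155, 634, 808, 686, 140, 283, 458, 430, 698, 811, 527}, |N(721)| = 14.
Vertex 698 has 14 neighbors: 968, 164, 204, 155, 771, 140, 283, 458, 394, 274, 811, 891, 721, 973.
deg(307) = 14; N(307) = {164, 204, 774, 155, 634, 458, 521, 430, 274, 811, 891, 469, 753, 527}.
29-vertex 14-regular graph: strongly regular (29,14,6,7).
spec(A) ≈ [14.0, 2.19258, -3.19258] (distinct, 5 d.p.).
ϑ = −N·λ_min/(λ_max−λ_min) = −29·(-sqrt(29)/2 - 1/2)/(14−(-sqrt(29)/2 - 1/2)) = sqrt(29).
= 5.38516… (decimal).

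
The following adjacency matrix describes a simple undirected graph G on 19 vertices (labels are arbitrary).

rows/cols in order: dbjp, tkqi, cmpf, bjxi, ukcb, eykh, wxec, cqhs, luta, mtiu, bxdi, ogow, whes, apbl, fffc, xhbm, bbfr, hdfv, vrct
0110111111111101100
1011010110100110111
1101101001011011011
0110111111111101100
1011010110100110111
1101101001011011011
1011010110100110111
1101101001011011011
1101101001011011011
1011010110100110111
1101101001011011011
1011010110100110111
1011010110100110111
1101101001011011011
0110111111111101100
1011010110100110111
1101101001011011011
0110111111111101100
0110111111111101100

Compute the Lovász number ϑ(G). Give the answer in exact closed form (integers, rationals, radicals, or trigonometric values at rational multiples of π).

7

N(ukcb) = {dbjp, cmpf, bjxi, eykh, cqhs, luta, bxdi, apbl, fffc, bbfr, hdfv, vrct}, |N(ukcb)| = 12.
Vertex bjxi has 14 neighbors: tkqi, cmpf, ukcb, eykh, wxec, cqhs, luta, mtiu, bxdi, ogow, whes, apbl, xhbm, bbfr.
Vertex apbl has 12 neighbors: dbjp, tkqi, bjxi, ukcb, wxec, mtiu, ogow, whes, fffc, xhbm, hdfv, vrct.
N(xhbm) = {dbjp, cmpf, bjxi, eykh, cqhs, luta, bxdi, apbl, fffc, bbfr, hdfv, vrct}, |N(xhbm)| = 12.
G = K_{7,7,5}: α = 7 = χ(Ḡ), so ϑ = 7.
= 7.00000… (decimal).
Sandwich: α(G)=7 ≤ ϑ(G)=7 ≤ χ(Ḡ)=7 (collapsed).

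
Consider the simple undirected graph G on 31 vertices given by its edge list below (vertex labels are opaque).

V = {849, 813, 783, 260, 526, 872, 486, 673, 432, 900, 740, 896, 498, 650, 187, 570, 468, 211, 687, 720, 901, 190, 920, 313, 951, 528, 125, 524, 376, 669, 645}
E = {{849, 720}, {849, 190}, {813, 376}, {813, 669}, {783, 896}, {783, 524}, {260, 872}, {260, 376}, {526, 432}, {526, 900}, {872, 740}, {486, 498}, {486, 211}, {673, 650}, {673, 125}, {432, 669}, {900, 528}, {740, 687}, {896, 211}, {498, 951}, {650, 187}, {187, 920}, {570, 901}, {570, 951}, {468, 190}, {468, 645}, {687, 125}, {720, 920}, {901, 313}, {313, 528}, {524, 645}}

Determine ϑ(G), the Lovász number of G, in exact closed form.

N(901) = {570, 313}, |N(901)| = 2.
Vertex 872 has 2 neighbors: 260, 740.
deg(125) = 2; N(125) = {673, 687}.
Vertex 190 has 2 neighbors: 849, 468.
deg(v) = 2 for all v (|V|=31); the odd cycle C_{31}.
A has 16 distinct eigenvalues ≈ [2.0, 1.95906, 1.83792, 1.64153, 1.37793, 1.05793, 0.69461, 0.30286, -0.1013, -0.50131, -0.88079, -1.22421, -1.51752, -1.74869, -1.90828, -1.98974].
λ_max=2, λ_min=-2*cos(pi/31); ϑ = −31·λ_min/(λ_max−λ_min) = 31*cos(pi/31)/(cos(pi/31) + 1).
ϑ(G) ≈ 15.46013499.
Check 15 ≤ 31*cos(pi/31)/(cos(pi/31) + 1) ≤ 16: both strict.

31*cos(pi/31)/(cos(pi/31) + 1)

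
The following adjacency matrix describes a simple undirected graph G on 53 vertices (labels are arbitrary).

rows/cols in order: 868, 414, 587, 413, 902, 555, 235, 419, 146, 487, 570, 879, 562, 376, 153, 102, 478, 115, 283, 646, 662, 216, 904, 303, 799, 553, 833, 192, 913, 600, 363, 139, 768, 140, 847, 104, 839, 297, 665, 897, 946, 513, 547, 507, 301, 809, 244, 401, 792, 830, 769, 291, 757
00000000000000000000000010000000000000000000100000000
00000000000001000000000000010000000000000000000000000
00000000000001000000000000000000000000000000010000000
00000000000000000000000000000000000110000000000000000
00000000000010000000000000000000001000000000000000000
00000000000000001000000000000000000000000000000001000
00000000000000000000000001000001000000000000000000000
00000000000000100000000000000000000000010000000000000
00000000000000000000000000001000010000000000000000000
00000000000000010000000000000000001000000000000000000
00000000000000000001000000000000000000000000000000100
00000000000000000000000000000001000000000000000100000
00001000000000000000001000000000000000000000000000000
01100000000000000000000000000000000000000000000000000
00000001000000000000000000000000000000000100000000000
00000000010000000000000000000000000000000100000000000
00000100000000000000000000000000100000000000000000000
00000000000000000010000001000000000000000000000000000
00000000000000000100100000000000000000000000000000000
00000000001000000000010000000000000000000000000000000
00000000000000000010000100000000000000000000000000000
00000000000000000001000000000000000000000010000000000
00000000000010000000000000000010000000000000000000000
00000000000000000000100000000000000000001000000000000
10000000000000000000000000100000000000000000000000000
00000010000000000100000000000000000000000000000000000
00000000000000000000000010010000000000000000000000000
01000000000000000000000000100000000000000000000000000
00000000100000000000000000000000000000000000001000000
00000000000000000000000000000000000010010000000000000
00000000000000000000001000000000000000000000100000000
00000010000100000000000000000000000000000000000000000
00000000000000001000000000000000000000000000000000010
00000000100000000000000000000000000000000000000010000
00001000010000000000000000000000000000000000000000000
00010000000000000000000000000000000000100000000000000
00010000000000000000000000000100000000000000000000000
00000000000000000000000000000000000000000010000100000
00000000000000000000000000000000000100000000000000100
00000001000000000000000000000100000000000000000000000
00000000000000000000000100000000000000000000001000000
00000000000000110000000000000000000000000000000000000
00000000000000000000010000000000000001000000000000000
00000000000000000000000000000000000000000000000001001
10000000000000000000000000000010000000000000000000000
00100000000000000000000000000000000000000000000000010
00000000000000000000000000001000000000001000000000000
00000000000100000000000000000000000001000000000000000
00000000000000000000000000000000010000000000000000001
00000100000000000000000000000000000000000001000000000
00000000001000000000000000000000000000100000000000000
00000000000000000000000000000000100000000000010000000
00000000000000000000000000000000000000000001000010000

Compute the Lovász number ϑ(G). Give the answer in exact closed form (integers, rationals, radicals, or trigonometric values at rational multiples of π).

Vertex 768 has 2 neighbors: 478, 291.
deg(139) = 2; N(139) = {235, 879}.
Vertex 115 has 2 neighbors: 283, 553.
Vertex 291 has 2 neighbors: 768, 809.
Regular of degree 2 on 53 vertices: this is C_{53}, the 53-cycle.
Distinct eigenvalues (to 4 d.p.): [2.0, 1.986, 1.944, 1.8748, 1.7793, 1.6588, 1.515, 1.35, 1.166, 0.9656, 0.7517, 0.5272, 0.2953, 0.0593, -0.1776, -0.412, -0.6405, -0.8601, -1.0676, -1.2602, -1.435, -1.5897, -1.7221, -1.8303, -1.9128, -1.9685, -1.9965].
ϑ = −N·λ_min/(λ_max−λ_min) = −53·(-2*cos(pi/53))/(2−(-2*cos(pi/53))) = 53*cos(pi/53)/(cos(pi/53) + 1).
= 26.4767090… (decimal).
26 ≤ 53*cos(pi/53)/(cos(pi/53) + 1) ≤ 27: both strict.

53*cos(pi/53)/(cos(pi/53) + 1)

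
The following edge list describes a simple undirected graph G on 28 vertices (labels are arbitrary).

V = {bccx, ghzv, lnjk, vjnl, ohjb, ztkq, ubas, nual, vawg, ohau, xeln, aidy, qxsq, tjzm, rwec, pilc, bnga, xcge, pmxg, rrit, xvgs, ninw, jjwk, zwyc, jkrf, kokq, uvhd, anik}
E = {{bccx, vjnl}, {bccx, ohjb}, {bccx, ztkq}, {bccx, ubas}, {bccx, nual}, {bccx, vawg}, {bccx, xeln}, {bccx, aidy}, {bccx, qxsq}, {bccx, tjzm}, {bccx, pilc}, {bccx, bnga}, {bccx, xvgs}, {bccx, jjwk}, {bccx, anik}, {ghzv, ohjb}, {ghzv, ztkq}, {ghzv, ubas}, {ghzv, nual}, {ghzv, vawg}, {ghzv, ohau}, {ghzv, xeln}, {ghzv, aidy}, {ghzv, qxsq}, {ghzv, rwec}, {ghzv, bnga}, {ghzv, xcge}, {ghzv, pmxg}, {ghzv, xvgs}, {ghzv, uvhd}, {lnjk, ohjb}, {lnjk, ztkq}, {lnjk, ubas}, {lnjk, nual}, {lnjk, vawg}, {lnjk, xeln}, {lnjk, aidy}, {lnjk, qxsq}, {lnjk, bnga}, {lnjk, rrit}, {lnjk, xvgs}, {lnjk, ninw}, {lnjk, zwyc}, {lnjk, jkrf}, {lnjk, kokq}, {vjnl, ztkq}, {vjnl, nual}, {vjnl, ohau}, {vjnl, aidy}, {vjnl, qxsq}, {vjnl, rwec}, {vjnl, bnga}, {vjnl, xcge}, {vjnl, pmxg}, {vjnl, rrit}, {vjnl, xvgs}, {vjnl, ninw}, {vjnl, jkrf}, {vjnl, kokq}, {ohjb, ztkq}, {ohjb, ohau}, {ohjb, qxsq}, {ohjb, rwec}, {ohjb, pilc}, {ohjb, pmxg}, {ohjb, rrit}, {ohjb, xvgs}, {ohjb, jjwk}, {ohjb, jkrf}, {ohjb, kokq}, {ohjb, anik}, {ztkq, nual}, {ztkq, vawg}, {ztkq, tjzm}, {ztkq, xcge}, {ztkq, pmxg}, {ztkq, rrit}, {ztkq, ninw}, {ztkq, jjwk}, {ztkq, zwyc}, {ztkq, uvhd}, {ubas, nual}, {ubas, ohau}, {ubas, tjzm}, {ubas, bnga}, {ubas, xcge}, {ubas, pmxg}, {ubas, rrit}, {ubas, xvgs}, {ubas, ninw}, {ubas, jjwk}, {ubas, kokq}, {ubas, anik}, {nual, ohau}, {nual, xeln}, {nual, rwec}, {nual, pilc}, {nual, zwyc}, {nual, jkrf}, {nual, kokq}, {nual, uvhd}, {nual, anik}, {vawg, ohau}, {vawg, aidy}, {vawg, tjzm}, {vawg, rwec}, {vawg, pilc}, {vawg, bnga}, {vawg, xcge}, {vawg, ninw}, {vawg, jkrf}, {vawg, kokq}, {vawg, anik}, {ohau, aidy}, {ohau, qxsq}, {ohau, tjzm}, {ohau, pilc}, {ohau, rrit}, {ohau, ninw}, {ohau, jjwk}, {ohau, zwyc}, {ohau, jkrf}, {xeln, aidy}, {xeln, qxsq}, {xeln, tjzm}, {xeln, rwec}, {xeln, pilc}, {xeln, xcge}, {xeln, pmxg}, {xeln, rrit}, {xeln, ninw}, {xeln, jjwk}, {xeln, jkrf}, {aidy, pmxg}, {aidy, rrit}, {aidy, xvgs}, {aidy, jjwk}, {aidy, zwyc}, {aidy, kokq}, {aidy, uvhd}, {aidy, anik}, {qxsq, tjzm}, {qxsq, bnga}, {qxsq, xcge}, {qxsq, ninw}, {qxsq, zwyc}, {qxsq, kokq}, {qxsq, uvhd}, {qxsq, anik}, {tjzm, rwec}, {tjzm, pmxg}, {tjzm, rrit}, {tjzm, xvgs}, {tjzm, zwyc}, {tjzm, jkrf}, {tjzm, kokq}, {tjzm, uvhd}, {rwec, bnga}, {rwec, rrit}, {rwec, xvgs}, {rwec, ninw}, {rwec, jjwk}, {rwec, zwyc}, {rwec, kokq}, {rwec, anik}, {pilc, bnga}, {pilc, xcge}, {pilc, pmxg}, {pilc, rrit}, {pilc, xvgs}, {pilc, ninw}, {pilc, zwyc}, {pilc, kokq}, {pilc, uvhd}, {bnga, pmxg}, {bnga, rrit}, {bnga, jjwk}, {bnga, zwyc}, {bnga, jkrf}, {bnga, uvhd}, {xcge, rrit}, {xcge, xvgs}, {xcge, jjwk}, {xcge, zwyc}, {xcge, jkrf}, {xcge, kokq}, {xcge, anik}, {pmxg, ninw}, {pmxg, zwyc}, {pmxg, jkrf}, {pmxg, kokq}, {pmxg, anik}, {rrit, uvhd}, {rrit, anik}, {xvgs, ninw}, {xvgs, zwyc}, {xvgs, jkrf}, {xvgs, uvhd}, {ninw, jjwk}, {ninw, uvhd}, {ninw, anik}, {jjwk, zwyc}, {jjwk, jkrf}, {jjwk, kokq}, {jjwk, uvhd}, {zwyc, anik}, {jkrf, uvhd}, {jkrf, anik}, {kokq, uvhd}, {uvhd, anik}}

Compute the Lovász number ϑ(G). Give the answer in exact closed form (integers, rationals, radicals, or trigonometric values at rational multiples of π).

Vertex ninw has 15 neighbors: lnjk, vjnl, ztkq, ubas, vawg, ohau, xeln, qxsq, rwec, pilc, pmxg, xvgs, jjwk, uvhd, anik.
deg(ztkq) = 15; N(ztkq) = {bccx, ghzv, lnjk, vjnl, ohjb, nual, vawg, tjzm, xcge, pmxg, rrit, ninw, jjwk, zwyc, uvhd}.
deg(ubas) = 15; N(ubas) = {bccx, ghzv, lnjk, nual, ohau, tjzm, bnga, xcge, pmxg, rrit, xvgs, ninw, jjwk, kokq, anik}.
N(bnga) = {bccx, ghzv, lnjk, vjnl, ubas, vawg, qxsq, rwec, pilc, pmxg, rrit, jjwk, zwyc, jkrf, uvhd}, |N(bnga)| = 15.
15-regular, N=28; Kneser-type, 2-subsets of [8].
Distinct eigenvalues (to 3 d.p.): [15.0, 1.0, -5.0].
λ_max=15, λ_min=-5; ϑ = −28·λ_min/(λ_max−λ_min) = 7.
≈ 7.000000 (to 6 d.p.).

7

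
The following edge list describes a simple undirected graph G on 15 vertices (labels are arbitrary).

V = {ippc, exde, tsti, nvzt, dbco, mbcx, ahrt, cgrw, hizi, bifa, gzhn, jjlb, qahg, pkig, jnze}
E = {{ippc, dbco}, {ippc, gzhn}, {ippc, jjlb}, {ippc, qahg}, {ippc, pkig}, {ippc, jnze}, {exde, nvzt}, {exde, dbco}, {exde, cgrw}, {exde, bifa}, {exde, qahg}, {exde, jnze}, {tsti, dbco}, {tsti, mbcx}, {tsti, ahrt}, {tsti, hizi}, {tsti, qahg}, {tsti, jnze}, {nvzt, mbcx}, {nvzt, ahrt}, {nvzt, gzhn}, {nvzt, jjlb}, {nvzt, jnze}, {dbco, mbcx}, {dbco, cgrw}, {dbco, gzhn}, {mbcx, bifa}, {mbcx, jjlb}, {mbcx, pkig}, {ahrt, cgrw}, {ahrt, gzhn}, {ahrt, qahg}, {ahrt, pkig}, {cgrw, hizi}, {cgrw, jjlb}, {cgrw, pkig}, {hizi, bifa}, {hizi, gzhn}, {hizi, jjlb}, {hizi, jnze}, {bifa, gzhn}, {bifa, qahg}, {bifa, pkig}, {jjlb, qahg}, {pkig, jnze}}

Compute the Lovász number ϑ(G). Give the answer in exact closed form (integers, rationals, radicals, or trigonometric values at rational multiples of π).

5

N(exde) = {nvzt, dbco, cgrw, bifa, qahg, jnze}, |N(exde)| = 6.
deg(nvzt) = 6; N(nvzt) = {exde, mbcx, ahrt, gzhn, jjlb, jnze}.
N(gzhn) = {ippc, nvzt, dbco, ahrt, hizi, bifa}, |N(gzhn)| = 6.
Vertex mbcx has 6 neighbors: tsti, nvzt, dbco, bifa, jjlb, pkig.
deg(v) = 6 for all v (|V|=15); this is K(6,2), the Kneser graph.
A has 3 distinct eigenvalues ≈ [6.0, 1.0, -3.0].
−15·(-3) / ((6)−(-3)) = 5 = ϑ(G).
= 5.0000… (decimal).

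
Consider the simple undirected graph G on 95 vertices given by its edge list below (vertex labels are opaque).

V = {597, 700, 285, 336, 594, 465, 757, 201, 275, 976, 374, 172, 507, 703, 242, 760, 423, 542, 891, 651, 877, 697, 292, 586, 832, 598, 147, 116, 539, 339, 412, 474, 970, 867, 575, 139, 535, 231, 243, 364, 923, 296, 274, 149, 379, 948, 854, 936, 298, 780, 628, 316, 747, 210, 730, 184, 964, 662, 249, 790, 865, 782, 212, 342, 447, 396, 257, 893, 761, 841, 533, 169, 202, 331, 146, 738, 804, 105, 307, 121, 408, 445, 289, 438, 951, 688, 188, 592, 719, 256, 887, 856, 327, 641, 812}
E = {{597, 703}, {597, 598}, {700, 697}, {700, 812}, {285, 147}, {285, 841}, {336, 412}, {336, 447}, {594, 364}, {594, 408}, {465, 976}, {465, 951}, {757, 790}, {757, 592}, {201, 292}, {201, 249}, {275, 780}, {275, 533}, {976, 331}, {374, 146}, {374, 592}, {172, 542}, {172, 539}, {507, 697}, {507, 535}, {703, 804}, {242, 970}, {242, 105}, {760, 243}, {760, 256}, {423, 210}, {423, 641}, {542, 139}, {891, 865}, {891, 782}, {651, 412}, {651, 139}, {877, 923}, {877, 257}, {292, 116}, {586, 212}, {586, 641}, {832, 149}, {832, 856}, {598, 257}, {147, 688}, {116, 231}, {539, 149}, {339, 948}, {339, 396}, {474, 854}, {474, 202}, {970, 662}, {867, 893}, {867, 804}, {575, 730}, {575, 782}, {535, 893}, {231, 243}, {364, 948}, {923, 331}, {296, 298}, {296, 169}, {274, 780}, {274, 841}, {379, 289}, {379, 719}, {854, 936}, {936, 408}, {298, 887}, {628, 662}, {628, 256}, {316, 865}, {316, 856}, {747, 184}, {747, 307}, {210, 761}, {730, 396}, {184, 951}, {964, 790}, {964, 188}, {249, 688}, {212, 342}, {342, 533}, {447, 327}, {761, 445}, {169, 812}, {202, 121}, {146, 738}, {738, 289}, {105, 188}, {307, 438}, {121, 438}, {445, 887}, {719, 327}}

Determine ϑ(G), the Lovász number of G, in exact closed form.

deg(379) = 2; N(379) = {289, 719}.
N(951) = {465, 184}, |N(951)| = 2.
deg(342) = 2; N(342) = {212, 533}.
Vertex 539 has 2 neighbors: 172, 149.
95-vertex 2-regular graph: a single 95-cycle (edge-transitive).
The 48 distinct eigenvalues: [2.0, 1.99563, 1.98253, 1.96076, 1.93042, 1.89163, 1.84458, 1.78946, 1.72651, 1.65602, 1.57828, 1.49364, 1.40247, 1.30517, 1.20216, 1.0939, 0.98085, 0.86351, 0.74239, 0.61803, 0.49097, 0.36176, 0.23097, 0.09917, -0.03307, -0.16516, -0.29653, -0.4266, -0.55481, -0.68059, -0.80339, -0.92268, -1.03794, -1.14866, -1.25435, -1.35456, -1.44885, -1.5368, -1.61803, -1.69219, -1.75895, -1.81801, -1.86913, -1.91207, -1.94665, -1.97272, -1.99017, -1.99891].
ϑ = −N·λ_min/(λ_max−λ_min) = −95·(-2*cos(pi/95))/(2−(-2*cos(pi/95))) = 95*cos(pi/95)/(cos(pi/95) + 1).
= 47.487011… (decimal).
Lovász sandwich 47 ≤ 95*cos(pi/95)/(cos(pi/95) + 1) ≤ 48: both strict.

95*cos(pi/95)/(cos(pi/95) + 1)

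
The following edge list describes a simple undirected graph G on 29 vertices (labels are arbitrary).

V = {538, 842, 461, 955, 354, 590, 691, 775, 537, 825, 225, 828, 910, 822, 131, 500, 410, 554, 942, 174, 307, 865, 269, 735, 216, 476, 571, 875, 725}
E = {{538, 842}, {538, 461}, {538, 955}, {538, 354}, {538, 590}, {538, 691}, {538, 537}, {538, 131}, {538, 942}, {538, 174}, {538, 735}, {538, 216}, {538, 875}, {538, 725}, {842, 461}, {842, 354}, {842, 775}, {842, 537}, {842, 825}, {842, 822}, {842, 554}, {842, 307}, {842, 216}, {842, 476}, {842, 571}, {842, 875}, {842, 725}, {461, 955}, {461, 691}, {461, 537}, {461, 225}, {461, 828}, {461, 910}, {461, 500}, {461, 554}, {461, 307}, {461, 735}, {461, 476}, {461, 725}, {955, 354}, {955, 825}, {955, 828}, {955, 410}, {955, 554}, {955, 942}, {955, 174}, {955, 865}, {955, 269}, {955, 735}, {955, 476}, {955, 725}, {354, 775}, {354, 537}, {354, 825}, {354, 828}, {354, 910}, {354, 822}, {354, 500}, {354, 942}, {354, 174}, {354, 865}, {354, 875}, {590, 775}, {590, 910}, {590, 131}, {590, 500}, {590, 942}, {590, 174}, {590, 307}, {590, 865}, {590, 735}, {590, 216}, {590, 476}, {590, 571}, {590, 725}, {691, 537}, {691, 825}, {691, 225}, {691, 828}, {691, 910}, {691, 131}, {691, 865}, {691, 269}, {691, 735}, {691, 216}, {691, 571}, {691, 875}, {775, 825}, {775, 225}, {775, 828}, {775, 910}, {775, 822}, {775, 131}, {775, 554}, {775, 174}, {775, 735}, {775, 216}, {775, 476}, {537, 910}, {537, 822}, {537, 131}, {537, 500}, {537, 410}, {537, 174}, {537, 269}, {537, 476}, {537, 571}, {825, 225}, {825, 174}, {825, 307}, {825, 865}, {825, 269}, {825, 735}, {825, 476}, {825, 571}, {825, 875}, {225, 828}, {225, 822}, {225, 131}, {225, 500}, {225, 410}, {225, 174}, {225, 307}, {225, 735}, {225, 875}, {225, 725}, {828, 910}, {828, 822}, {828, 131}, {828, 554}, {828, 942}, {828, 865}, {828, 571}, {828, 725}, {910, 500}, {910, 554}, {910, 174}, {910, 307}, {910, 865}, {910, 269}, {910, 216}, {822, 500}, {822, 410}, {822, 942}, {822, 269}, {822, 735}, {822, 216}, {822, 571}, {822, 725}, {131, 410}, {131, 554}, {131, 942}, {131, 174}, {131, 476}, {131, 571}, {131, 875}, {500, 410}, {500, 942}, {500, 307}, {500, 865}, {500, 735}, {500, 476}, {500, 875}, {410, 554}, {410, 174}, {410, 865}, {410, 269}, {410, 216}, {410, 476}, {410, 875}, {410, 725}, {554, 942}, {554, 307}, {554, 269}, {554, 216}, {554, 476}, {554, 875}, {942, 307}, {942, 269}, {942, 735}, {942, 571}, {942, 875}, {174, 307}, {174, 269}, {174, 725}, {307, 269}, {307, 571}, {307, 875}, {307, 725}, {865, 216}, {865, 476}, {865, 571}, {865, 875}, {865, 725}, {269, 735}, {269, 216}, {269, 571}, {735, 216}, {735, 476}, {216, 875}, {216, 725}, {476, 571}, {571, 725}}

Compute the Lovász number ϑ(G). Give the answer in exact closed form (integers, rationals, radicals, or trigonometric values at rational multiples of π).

sqrt(29)

Vertex 461 has 14 neighbors: 538, 842, 955, 691, 537, 225, 828, 910, 500, 554, 307, 735, 476, 725.
Vertex 842 has 14 neighbors: 538, 461, 354, 775, 537, 825, 822, 554, 307, 216, 476, 571, 875, 725.
N(822) = {842, 354, 775, 537, 225, 828, 500, 410, 942, 269, 735, 216, 571, 725}, |N(822)| = 14.
N(865) = {955, 354, 590, 691, 825, 828, 910, 500, 410, 216, 476, 571, 875, 725}, |N(865)| = 14.
Every vertex has degree 14 (N=29); SR(29,14,6,7) — a Paley graph.
The 3 distinct eigenvalues: [14.0, 2.192582, -3.192582].
Lovász: ϑ = −29(-sqrt(29)/2 - 1/2)/(14+-(-sqrt(29)/2 - 1/2)) = sqrt(29).
Numerically 5.38516481.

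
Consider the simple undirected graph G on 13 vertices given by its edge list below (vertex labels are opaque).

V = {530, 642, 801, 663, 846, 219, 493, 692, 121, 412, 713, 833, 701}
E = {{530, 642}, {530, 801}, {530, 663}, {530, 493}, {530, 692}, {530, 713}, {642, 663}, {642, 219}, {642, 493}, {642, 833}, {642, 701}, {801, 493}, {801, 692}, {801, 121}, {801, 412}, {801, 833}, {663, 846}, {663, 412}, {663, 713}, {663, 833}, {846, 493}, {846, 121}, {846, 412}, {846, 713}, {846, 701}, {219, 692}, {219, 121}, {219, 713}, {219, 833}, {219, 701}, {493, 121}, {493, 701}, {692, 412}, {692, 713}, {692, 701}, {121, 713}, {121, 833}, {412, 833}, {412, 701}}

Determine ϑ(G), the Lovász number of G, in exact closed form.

sqrt(13)

deg(530) = 6; N(530) = {642, 801, 663, 493, 692, 713}.
N(701) = {642, 846, 219, 493, 692, 412}, |N(701)| = 6.
deg(846) = 6; N(846) = {663, 493, 121, 412, 713, 701}.
deg(801) = 6; N(801) = {530, 493, 692, 121, 412, 833}.
13-vertex 6-regular graph: SR(13,6,2,3) — a Paley graph.
Distinct eigenvalues (to 5 d.p.): [6.0, 1.30278, -2.30278].
−13·(-sqrt(13)/2 - 1/2) / ((6)−(-sqrt(13)/2 - 1/2)) = sqrt(13) = ϑ(G).
= 3.605551… (decimal).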